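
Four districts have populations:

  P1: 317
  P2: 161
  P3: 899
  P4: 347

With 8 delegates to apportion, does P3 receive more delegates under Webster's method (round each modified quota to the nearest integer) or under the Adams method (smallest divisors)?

Webster: P1 1, P2 1, P3 4, P4 2.
Adams: P1 2, P2 1, P3 3, P4 2.
P3 gets 4 under Webster and 3 under Adams.

Webster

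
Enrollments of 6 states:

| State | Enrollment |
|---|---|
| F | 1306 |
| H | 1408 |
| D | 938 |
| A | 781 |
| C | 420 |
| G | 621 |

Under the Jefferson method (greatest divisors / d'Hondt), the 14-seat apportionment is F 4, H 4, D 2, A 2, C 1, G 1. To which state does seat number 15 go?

D

Priority for the next seat is population ÷ (current seats + 1).
Priorities: F 261.200, H 281.600, D 312.667, A 260.333, C 210.000, G 310.500.
Highest priority: D.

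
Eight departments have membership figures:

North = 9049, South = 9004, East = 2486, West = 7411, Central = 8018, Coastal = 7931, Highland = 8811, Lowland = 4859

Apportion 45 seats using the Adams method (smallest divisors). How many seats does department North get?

Standard divisor 57569/45 ≈ 1279.311; standard quotas: North 7.073, South 7.038, East 1.943, West 5.793, Central 6.267, Coastal 6.199, Highland 6.887, Lowland 3.798.
Rounding up gives 8, 8, 2, 6, 7, 7, 7, 4 = 49 seats, so the divisor must be adjusted.
With modified divisor 1400: modified quotas North 6.464, South 6.431, East 1.776, West 5.294, Central 5.727, Coastal 5.665, Highland 6.294, Lowland 3.471.
Rounding up: North 7, South 7, East 2, West 6, Central 6, Coastal 6, Highland 7, Lowland 4 (total 45).
North receives 7.

7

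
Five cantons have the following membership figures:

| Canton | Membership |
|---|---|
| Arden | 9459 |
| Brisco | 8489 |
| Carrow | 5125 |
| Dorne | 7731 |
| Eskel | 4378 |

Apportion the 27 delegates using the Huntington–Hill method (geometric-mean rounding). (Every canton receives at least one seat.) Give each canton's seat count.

With divisor 1287: modified quotas Arden 7.350, Brisco 6.596, Carrow 3.982, Dorne 6.007, Eskel 3.402.
Geometric-mean thresholds: Arden √(7·8)=7.483, Brisco √(6·7)=6.481, Carrow √(3·4)=3.464, Dorne √(6·7)=6.481, Eskel √(3·4)=3.464.
Each quota rounded against its threshold gives Arden 7, Brisco 7, Carrow 4, Dorne 6, Eskel 3 (total 27).

Arden: 7; Brisco: 7; Carrow: 4; Dorne: 6; Eskel: 3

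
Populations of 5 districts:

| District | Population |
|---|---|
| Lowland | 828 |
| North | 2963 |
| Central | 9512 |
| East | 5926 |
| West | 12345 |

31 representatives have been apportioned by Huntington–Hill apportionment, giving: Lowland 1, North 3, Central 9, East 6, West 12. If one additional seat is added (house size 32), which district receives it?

Central

Priority for the next seat is population ÷ (√(s·(s+1))).
Priorities: Lowland 585.484, North 855.344, Central 1002.653, East 914.402, West 988.391.
Highest priority: Central.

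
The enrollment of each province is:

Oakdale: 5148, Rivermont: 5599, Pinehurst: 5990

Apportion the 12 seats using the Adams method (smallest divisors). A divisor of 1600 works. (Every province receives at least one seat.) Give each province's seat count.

Oakdale 4, Rivermont 4, Pinehurst 4

With modified divisor 1600: modified quotas Oakdale 3.217, Rivermont 3.499, Pinehurst 3.744.
Rounding up: Oakdale 4, Rivermont 4, Pinehurst 4 (total 12).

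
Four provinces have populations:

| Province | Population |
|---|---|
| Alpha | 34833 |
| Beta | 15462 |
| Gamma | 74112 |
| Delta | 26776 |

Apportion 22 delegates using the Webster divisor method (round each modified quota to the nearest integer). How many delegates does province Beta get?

Standard divisor 151183/22 ≈ 6871.955; standard quotas: Alpha 5.069, Beta 2.250, Gamma 10.785, Delta 3.896.
Rounding to the nearest integer gives Alpha 5, Beta 2, Gamma 11, Delta 4 — total 22, matching the house size, so no adjustment is needed.
Beta receives 2.

2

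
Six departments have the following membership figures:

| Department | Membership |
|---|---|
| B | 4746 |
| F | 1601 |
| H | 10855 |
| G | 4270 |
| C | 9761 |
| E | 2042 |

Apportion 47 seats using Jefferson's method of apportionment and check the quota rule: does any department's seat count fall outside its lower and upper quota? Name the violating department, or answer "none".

none

Standard quotas: B 6.704, F 2.261, H 15.332, G 6.031, C 13.787, E 2.884.
Jefferson allocation: B 6, F 2, H 16, G 6, C 14, E 3.
Every allocation lies between the lower and upper quota.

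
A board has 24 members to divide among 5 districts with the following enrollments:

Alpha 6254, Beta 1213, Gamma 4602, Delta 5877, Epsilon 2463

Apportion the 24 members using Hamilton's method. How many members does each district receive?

The standard divisor is 20409/24 ≈ 850.375.
Standard quotas: Alpha 7.3544, Beta 1.4264, Gamma 5.4117, Delta 6.9111, Epsilon 2.8964.
Lower quotas: Alpha 7, Beta 1, Gamma 5, Delta 6, Epsilon 2 (sum 21, leaving 3 seats).
Remainders in descending order: Delta 0.9111, Epsilon 0.8964, Beta 0.4264, Gamma 0.4117, Alpha 0.3544.
The surplus seats go to Delta, Epsilon, Beta.

Alpha 7, Beta 2, Gamma 5, Delta 7, Epsilon 3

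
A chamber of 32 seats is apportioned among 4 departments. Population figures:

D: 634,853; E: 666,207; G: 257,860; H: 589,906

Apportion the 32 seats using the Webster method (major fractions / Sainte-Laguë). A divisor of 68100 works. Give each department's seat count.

With modified divisor 68100: modified quotas D 9.322, E 9.783, G 3.786, H 8.662.
Rounding to the nearest integer: D 9, E 10, G 4, H 9 (total 32).

D: 9; E: 10; G: 4; H: 9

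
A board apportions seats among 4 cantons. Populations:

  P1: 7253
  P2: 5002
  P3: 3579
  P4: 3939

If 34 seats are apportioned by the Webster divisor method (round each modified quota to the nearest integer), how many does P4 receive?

7

Standard divisor 19773/34 ≈ 581.559; standard quotas: P1 12.472, P2 8.601, P3 6.154, P4 6.773.
Rounding to the nearest integer gives P1 12, P2 9, P3 6, P4 7 — total 34, matching the house size, so no adjustment is needed.
P4 receives 7.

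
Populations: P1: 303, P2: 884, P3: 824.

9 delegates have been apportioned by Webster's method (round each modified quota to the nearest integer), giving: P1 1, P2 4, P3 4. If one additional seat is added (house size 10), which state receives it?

Priority for the next seat is population ÷ (current seats + 0.5).
Priorities: P1 202.000, P2 196.444, P3 183.111.
Highest priority: P1.

P1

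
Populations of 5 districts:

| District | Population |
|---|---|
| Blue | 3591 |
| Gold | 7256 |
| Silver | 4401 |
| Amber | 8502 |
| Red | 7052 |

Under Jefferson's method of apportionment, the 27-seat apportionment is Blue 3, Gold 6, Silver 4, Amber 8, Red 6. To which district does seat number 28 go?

Priority for the next seat is population ÷ (current seats + 1).
Priorities: Blue 897.750, Gold 1036.571, Silver 880.200, Amber 944.667, Red 1007.429.
Highest priority: Gold.

Gold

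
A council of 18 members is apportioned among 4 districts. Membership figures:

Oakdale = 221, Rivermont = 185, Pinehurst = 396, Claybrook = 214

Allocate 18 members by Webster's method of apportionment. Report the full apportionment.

Oakdale=4, Rivermont=3, Pinehurst=7, Claybrook=4

Standard divisor 1016/18 ≈ 56.444; standard quotas: Oakdale 3.915, Rivermont 3.278, Pinehurst 7.016, Claybrook 3.791.
Rounding to the nearest integer gives Oakdale 4, Rivermont 3, Pinehurst 7, Claybrook 4 — total 18, matching the house size, so no adjustment is needed.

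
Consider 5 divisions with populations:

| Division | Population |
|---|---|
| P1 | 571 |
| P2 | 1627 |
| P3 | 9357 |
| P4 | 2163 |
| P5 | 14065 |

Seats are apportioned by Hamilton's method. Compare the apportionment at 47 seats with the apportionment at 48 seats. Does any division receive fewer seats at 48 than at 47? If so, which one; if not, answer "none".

none

At 47 seats: P1 1, P2 3, P3 16, P4 3, P5 24.
At 48 seats: P1 1, P2 3, P3 16, P4 4, P5 24.
No division's allocation decreased.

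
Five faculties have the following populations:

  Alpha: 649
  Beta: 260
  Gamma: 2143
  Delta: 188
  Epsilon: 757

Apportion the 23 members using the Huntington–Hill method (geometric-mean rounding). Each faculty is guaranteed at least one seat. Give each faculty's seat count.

Alpha 4, Beta 2, Gamma 12, Delta 1, Epsilon 4

With divisor 178: modified quotas Alpha 3.646, Beta 1.461, Gamma 12.039, Delta 1.056, Epsilon 4.253.
Geometric-mean thresholds: Alpha √(3·4)=3.464, Beta √(1·2)=1.414, Gamma √(12·13)=12.490, Delta √(1·2)=1.414, Epsilon √(4·5)=4.472.
Each quota rounded against its threshold gives Alpha 4, Beta 2, Gamma 12, Delta 1, Epsilon 4 (total 23).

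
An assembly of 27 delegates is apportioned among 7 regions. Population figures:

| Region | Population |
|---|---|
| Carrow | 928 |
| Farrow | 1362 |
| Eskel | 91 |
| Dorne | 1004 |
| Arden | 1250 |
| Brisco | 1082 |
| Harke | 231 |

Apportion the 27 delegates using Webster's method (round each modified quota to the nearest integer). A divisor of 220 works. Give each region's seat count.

Carrow: 4, Farrow: 6, Eskel: 0, Dorne: 5, Arden: 6, Brisco: 5, Harke: 1

With modified divisor 220: modified quotas Carrow 4.218, Farrow 6.191, Eskel 0.414, Dorne 4.564, Arden 5.682, Brisco 4.918, Harke 1.050.
Rounding to the nearest integer: Carrow 4, Farrow 6, Eskel 0, Dorne 5, Arden 6, Brisco 5, Harke 1 (total 27).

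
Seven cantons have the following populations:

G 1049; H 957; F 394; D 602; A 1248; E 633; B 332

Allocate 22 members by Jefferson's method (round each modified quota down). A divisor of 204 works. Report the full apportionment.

With modified divisor 204: modified quotas G 5.142, H 4.691, F 1.931, D 2.951, A 6.118, E 3.103, B 1.627.
Rounding down: G 5, H 4, F 1, D 2, A 6, E 3, B 1 (total 22).

G: 5, H: 4, F: 1, D: 2, A: 6, E: 3, B: 1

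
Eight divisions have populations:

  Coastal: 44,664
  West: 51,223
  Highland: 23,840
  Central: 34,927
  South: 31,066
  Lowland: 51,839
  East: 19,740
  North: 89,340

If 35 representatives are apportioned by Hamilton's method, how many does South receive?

3

The standard divisor is 346639/35 ≈ 9903.971.
Standard quotas: Coastal 4.5097, West 5.1720, Highland 2.4071, Central 3.5266, South 3.1367, Lowland 5.2342, East 1.9931, North 9.0206.
Lower quotas: Coastal 4, West 5, Highland 2, Central 3, South 3, Lowland 5, East 1, North 9 (sum 32, leaving 3 seats).
Remainders in descending order: East 0.9931, Central 0.5266, Coastal 0.5097, Highland 0.4071, Lowland 0.2342, West 0.1720, South 0.1367, North 0.0206.
The surplus seats go to East, Central, Coastal.
South receives 3.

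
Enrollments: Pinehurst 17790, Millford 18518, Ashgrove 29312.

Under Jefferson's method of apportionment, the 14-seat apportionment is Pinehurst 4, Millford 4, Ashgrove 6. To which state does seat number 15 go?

Priority for the next seat is population ÷ (current seats + 1).
Priorities: Pinehurst 3558.000, Millford 3703.600, Ashgrove 4187.429.
Highest priority: Ashgrove.

Ashgrove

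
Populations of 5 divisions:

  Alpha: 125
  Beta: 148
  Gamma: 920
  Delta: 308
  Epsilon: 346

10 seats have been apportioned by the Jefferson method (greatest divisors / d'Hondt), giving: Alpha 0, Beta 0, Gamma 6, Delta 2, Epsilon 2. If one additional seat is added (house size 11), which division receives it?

Beta

Priority for the next seat is population ÷ (current seats + 1).
Priorities: Alpha 125.000, Beta 148.000, Gamma 131.429, Delta 102.667, Epsilon 115.333.
Highest priority: Beta.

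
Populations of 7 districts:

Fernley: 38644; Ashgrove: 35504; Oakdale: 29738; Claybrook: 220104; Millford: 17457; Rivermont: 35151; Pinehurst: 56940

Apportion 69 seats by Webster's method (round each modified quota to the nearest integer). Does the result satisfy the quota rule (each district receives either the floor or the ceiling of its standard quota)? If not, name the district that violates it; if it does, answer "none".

Standard quotas: Fernley 6.150, Ashgrove 5.651, Oakdale 4.733, Claybrook 35.031, Millford 2.778, Rivermont 5.594, Pinehurst 9.062.
Webster allocation: Fernley 6, Ashgrove 6, Oakdale 5, Claybrook 34, Millford 3, Rivermont 6, Pinehurst 9.
Claybrook has quota 35.031 (lower 35, upper 36) but receives 34 — outside the quota interval.

Claybrook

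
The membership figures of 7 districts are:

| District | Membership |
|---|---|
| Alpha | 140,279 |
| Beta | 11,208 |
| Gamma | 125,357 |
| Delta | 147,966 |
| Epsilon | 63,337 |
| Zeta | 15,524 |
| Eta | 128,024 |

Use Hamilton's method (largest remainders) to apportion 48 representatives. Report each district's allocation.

Alpha 11, Beta 1, Gamma 9, Delta 11, Epsilon 5, Zeta 1, Eta 10

Standard divisor: 631695 ÷ 48 ≈ 13160.312.
Standard quotas: Alpha 10.6592, Beta 0.8517, Gamma 9.5254, Delta 11.2434, Epsilon 4.8127, Zeta 1.1796, Eta 9.7280.
Lower quotas: Alpha 10, Beta 0, Gamma 9, Delta 11, Epsilon 4, Zeta 1, Eta 9 (sum 44, leaving 4 seats).
Remainders in descending order: Beta 0.8517, Epsilon 0.8127, Eta 0.7280, Alpha 0.6592, Gamma 0.5254, Delta 0.2434, Zeta 0.1796.
The surplus seats go to Beta, Epsilon, Eta, Alpha.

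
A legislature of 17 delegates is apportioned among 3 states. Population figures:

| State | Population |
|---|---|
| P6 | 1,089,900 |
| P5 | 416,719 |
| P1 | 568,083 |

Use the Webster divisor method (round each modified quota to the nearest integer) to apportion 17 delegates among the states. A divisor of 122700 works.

With modified divisor 122700: modified quotas P6 8.883, P5 3.396, P1 4.630.
Rounding to the nearest integer: P6 9, P5 3, P1 5 (total 17).

P6=9; P5=3; P1=5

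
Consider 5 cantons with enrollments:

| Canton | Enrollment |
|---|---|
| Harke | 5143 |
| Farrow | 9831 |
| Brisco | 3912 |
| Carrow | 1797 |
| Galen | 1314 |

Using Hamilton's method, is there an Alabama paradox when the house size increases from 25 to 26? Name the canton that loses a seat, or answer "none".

At 25 seats: Harke 6, Farrow 11, Brisco 4, Carrow 2, Galen 2.
At 26 seats: Harke 6, Farrow 12, Brisco 5, Carrow 2, Galen 1.
Galen drops from 2 to 1.

Galen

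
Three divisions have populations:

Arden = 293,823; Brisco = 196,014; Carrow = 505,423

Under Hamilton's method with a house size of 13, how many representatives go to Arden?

Standard divisor: 995260 ÷ 13 ≈ 76558.462.
Standard quotas: Arden 3.8379, Brisco 2.5603, Carrow 6.6018.
Lower quotas: Arden 3, Brisco 2, Carrow 6 (sum 11, leaving 2 seats).
Remainders in descending order: Arden 0.8379, Carrow 0.6018, Brisco 0.5603.
The surplus seats go to Arden, Carrow.
Arden receives 4.

4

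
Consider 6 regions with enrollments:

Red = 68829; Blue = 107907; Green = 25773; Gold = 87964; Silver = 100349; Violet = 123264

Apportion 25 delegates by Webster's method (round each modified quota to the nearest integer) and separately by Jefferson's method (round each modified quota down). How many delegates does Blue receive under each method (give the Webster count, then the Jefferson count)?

Webster: Red 4, Blue 5, Green 1, Gold 4, Silver 5, Violet 6.
Jefferson: Red 3, Blue 6, Green 1, Gold 4, Silver 5, Violet 6.
Blue gets 5 under Webster and 6 under Jefferson.

5 and 6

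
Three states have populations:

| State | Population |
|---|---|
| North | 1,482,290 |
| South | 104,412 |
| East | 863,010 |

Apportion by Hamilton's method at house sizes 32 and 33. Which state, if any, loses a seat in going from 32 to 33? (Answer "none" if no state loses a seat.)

South

At 32 seats: North 19, South 2, East 11.
At 33 seats: North 20, South 1, East 12.
South drops from 2 to 1.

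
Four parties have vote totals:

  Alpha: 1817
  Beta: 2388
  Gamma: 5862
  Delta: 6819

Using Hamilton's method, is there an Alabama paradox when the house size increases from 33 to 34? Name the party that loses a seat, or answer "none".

At 33 seats: Alpha 4, Beta 5, Gamma 11, Delta 13.
At 34 seats: Alpha 3, Beta 5, Gamma 12, Delta 14.
Alpha drops from 4 to 3.

Alpha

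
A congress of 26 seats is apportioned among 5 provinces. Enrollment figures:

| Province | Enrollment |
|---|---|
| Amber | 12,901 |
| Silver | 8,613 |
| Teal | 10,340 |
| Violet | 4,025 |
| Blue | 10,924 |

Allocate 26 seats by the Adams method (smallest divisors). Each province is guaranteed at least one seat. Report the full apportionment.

Standard divisor 46803/26 ≈ 1800.115; standard quotas: Amber 7.167, Silver 4.785, Teal 5.744, Violet 2.236, Blue 6.068.
Rounding up gives 8, 5, 6, 3, 7 = 29 seats, so the divisor must be adjusted.
With modified divisor 2040: modified quotas Amber 6.324, Silver 4.222, Teal 5.069, Violet 1.973, Blue 5.355.
Rounding up: Amber 7, Silver 5, Teal 6, Violet 2, Blue 6 (total 26).

Amber 7, Silver 5, Teal 6, Violet 2, Blue 6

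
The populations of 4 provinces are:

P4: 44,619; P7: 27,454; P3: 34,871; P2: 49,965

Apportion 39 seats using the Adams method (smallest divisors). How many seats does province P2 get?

12

Standard divisor 156909/39 ≈ 4023.308; standard quotas: P4 11.090, P7 6.824, P3 8.667, P2 12.419.
Rounding up gives 12, 7, 9, 13 = 41 seats, so the divisor must be adjusted.
With modified divisor 4300: modified quotas P4 10.377, P7 6.385, P3 8.110, P2 11.620.
Rounding up: P4 11, P7 7, P3 9, P2 12 (total 39).
P2 receives 12.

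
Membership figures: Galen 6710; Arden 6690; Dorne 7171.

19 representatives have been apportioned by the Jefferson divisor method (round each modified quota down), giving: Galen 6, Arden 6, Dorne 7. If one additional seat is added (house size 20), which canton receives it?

Priority for the next seat is population ÷ (current seats + 1).
Priorities: Galen 958.571, Arden 955.714, Dorne 896.375.
Highest priority: Galen.

Galen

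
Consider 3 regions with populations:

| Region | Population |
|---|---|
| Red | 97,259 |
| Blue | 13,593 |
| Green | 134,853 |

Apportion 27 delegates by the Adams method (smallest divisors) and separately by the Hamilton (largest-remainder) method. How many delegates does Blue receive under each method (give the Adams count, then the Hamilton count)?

Adams: Red 11, Blue 2, Green 14.
Hamilton: Red 11, Blue 1, Green 15.
Blue gets 2 under Adams and 1 under Hamilton.

2 and 1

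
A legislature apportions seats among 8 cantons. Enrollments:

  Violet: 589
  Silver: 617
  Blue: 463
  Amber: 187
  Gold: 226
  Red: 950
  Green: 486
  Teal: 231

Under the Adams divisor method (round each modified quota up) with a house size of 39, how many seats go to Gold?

3

Standard divisor 3749/39 ≈ 96.128; standard quotas: Violet 6.127, Silver 6.419, Blue 4.816, Amber 1.945, Gold 2.351, Red 9.883, Green 5.056, Teal 2.403.
Rounding up gives 7, 7, 5, 2, 3, 10, 6, 3 = 43 seats, so the divisor must be adjusted.
With modified divisor 110: modified quotas Violet 5.355, Silver 5.609, Blue 4.209, Amber 1.700, Gold 2.055, Red 8.636, Green 4.418, Teal 2.100.
Rounding up: Violet 6, Silver 6, Blue 5, Amber 2, Gold 3, Red 9, Green 5, Teal 3 (total 39).
Gold receives 3.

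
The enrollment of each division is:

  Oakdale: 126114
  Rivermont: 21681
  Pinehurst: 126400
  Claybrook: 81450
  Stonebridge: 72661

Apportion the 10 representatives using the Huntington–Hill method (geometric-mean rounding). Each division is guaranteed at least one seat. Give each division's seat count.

With divisor 51432: modified quotas Oakdale 2.452, Rivermont 0.422, Pinehurst 2.458, Claybrook 1.584, Stonebridge 1.413.
Geometric-mean thresholds: Oakdale √(2·3)=2.449, Rivermont (min 1), Pinehurst √(2·3)=2.449, Claybrook √(1·2)=1.414, Stonebridge √(1·2)=1.414.
Each quota rounded against its threshold gives Oakdale 3, Rivermont 1, Pinehurst 3, Claybrook 2, Stonebridge 1 (total 10).

Oakdale 3, Rivermont 1, Pinehurst 3, Claybrook 2, Stonebridge 1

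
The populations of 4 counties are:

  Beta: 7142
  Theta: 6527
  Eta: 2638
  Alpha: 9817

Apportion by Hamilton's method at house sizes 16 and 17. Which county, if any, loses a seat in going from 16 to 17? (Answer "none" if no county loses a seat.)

At 16 seats: Beta 4, Theta 4, Eta 2, Alpha 6.
At 17 seats: Beta 5, Theta 4, Eta 2, Alpha 6.
No county's allocation decreased.

none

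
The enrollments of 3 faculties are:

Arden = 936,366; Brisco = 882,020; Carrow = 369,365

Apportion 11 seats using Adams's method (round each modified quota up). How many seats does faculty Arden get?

5

Standard divisor 2187751/11 ≈ 198886.455; standard quotas: Arden 4.708, Brisco 4.435, Carrow 1.857.
Rounding up gives 5, 5, 2 = 12 seats, so the divisor must be adjusted.
With modified divisor 227300: modified quotas Arden 4.120, Brisco 3.880, Carrow 1.625.
Rounding up: Arden 5, Brisco 4, Carrow 2 (total 11).
Arden receives 5.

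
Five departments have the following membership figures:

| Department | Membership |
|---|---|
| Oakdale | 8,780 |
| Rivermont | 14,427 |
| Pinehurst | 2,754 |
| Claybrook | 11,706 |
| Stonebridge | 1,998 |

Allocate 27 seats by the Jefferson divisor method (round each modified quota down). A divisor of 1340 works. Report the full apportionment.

With modified divisor 1340: modified quotas Oakdale 6.552, Rivermont 10.766, Pinehurst 2.055, Claybrook 8.736, Stonebridge 1.491.
Rounding down: Oakdale 6, Rivermont 10, Pinehurst 2, Claybrook 8, Stonebridge 1 (total 27).

Oakdale: 6; Rivermont: 10; Pinehurst: 2; Claybrook: 8; Stonebridge: 1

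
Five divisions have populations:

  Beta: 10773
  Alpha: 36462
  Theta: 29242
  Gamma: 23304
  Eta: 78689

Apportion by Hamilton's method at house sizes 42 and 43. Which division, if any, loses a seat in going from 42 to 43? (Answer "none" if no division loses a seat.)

At 42 seats: Beta 3, Alpha 9, Theta 7, Gamma 5, Eta 18.
At 43 seats: Beta 2, Alpha 9, Theta 7, Gamma 6, Eta 19.
Beta drops from 3 to 2.

Beta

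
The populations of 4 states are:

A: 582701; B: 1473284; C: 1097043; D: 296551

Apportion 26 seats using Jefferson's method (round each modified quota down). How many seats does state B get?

Standard divisor 3449579/26 ≈ 132676.115; standard quotas: A 4.392, B 11.104, C 8.269, D 2.235.
Rounding down gives 4, 11, 8, 2 = 25 seats, so the divisor must be adjusted.
With modified divisor 122300: modified quotas A 4.765, B 12.046, C 8.970, D 2.425.
Rounding down: A 4, B 12, C 8, D 2 (total 26).
B receives 12.

12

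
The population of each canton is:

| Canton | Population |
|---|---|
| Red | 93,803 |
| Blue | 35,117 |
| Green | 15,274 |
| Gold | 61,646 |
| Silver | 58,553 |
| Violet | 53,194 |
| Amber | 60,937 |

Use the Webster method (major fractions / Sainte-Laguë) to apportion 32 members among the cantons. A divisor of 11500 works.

With modified divisor 11500: modified quotas Red 8.157, Blue 3.054, Green 1.328, Gold 5.361, Silver 5.092, Violet 4.626, Amber 5.299.
Rounding to the nearest integer: Red 8, Blue 3, Green 1, Gold 5, Silver 5, Violet 5, Amber 5 (total 32).

Red: 8, Blue: 3, Green: 1, Gold: 5, Silver: 5, Violet: 5, Amber: 5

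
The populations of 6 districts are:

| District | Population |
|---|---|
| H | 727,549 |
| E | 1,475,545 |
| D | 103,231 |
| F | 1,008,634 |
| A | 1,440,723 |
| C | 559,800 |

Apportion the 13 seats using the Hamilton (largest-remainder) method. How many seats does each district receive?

H=2, E=4, D=0, F=2, A=4, C=1

The standard divisor is 5315482/13 ≈ 408883.231.
Standard quotas: H 1.7794, E 3.6087, D 0.2525, F 2.4668, A 3.5236, C 1.3691.
Lower quotas: H 1, E 3, D 0, F 2, A 3, C 1 (sum 10, leaving 3 seats).
Remainders in descending order: H 0.7794, E 0.6087, A 0.5236, F 0.4668, C 0.3691, D 0.2525.
Largest remainders: H, E, A receive the extra seats.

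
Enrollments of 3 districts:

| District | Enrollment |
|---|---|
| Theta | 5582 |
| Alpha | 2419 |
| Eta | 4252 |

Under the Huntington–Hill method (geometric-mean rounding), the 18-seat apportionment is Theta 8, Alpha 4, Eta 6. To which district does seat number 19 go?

Theta

Priority for the next seat is population ÷ (√(s·(s+1))).
Priorities: Theta 657.845, Alpha 540.905, Eta 656.098.
Highest priority: Theta.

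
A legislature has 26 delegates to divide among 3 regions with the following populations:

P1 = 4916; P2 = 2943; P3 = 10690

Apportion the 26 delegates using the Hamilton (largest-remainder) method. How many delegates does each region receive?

Total 18549; standard divisor 18549/26 ≈ 713.423.
Standard quotas: P1 6.8907, P2 4.1252, P3 14.9841.
Lower quotas: P1 6, P2 4, P3 14 (sum 24, leaving 2 seats).
Remainders in descending order: P3 0.9841, P1 0.8907, P2 0.1252.
The surplus seats go to P3, P1.

P1 7, P2 4, P3 15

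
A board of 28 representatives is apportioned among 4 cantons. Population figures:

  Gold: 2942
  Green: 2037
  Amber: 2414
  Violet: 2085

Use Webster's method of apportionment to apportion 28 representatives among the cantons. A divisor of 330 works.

Gold 9, Green 6, Amber 7, Violet 6

With modified divisor 330: modified quotas Gold 8.915, Green 6.173, Amber 7.315, Violet 6.318.
Rounding to the nearest integer: Gold 9, Green 6, Amber 7, Violet 6 (total 28).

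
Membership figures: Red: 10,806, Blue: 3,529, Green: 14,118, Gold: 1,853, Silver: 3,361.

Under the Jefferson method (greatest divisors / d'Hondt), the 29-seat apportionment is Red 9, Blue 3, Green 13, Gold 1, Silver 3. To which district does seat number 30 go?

Priority for the next seat is population ÷ (current seats + 1).
Priorities: Red 1080.600, Blue 882.250, Green 1008.429, Gold 926.500, Silver 840.250.
Highest priority: Red.

Red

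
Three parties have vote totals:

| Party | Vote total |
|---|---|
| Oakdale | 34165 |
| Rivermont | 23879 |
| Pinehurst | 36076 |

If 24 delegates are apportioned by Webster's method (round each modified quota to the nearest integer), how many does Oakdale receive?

Standard divisor 94120/24 ≈ 3921.667; standard quotas: Oakdale 8.712, Rivermont 6.089, Pinehurst 9.199.
Rounding to the nearest integer gives Oakdale 9, Rivermont 6, Pinehurst 9 — total 24, matching the house size, so no adjustment is needed.
Oakdale receives 9.

9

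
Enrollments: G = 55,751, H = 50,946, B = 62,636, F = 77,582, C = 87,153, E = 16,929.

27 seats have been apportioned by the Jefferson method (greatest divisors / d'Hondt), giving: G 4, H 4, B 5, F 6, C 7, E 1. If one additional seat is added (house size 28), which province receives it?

Priority for the next seat is population ÷ (current seats + 1).
Priorities: G 11150.200, H 10189.200, B 10439.333, F 11083.143, C 10894.125, E 8464.500.
Highest priority: G.

G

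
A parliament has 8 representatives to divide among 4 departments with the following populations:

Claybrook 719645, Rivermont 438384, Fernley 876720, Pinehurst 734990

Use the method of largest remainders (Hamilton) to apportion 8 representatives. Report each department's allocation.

Claybrook: 2; Rivermont: 1; Fernley: 3; Pinehurst: 2

Total 2769739; standard divisor 2769739/8 ≈ 346217.375.
Standard quotas: Claybrook 2.0786, Rivermont 1.2662, Fernley 2.5323, Pinehurst 2.1229.
Lower quotas: Claybrook 2, Rivermont 1, Fernley 2, Pinehurst 2 (sum 7, leaving 1 seat).
Remainders in descending order: Fernley 0.5323, Rivermont 0.2662, Pinehurst 0.1229, Claybrook 0.0786.
Largest remainder: Fernley receives the extra seat.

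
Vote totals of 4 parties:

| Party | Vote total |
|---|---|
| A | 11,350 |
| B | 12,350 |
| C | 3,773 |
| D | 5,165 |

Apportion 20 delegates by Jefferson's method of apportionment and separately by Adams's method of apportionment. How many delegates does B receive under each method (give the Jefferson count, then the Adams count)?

8 and 7

Jefferson: A 7, B 8, C 2, D 3.
Adams: A 7, B 7, C 3, D 3.
B gets 8 under Jefferson and 7 under Adams.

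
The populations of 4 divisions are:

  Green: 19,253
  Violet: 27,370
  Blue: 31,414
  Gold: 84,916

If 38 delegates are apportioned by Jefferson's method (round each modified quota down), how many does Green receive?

Standard divisor 162953/38 ≈ 4288.237; standard quotas: Green 4.490, Violet 6.383, Blue 7.326, Gold 19.802.
Rounding down gives 4, 6, 7, 19 = 36 seats, so the divisor must be adjusted.
With modified divisor 4000: modified quotas Green 4.813, Violet 6.843, Blue 7.854, Gold 21.229.
Rounding down: Green 4, Violet 6, Blue 7, Gold 21 (total 38).
Green receives 4.

4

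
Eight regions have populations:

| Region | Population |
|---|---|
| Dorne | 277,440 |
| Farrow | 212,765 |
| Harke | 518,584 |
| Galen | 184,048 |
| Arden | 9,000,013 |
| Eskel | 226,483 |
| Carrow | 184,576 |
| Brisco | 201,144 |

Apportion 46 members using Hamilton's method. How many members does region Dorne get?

Standard divisor: 10805053 ÷ 46 ≈ 234892.457.
Standard quotas: Dorne 1.1811, Farrow 0.9058, Harke 2.2078, Galen 0.7835, Arden 38.3155, Eskel 0.9642, Carrow 0.7858, Brisco 0.8563.
Lower quotas: Dorne 1, Farrow 0, Harke 2, Galen 0, Arden 38, Eskel 0, Carrow 0, Brisco 0 (sum 41, leaving 5 seats).
Remainders in descending order: Eskel 0.9642, Farrow 0.9058, Brisco 0.8563, Carrow 0.7858, Galen 0.7835, Arden 0.3155, Harke 0.2078, Dorne 0.1811.
The surplus seats go to Eskel, Farrow, Brisco, Carrow, Galen.
Dorne receives 1.

1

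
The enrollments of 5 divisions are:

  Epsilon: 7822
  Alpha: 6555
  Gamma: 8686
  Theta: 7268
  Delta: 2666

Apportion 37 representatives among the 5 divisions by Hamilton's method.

Epsilon=9, Alpha=7, Gamma=10, Theta=8, Delta=3

Standard divisor: 32997 ÷ 37 ≈ 891.811.
Standard quotas: Epsilon 8.7709, Alpha 7.3502, Gamma 9.7397, Theta 8.1497, Delta 2.9894.
Lower quotas: Epsilon 8, Alpha 7, Gamma 9, Theta 8, Delta 2 (sum 34, leaving 3 seats).
Remainders in descending order: Delta 0.9894, Epsilon 0.7709, Gamma 0.7397, Alpha 0.3502, Theta 0.1497.
The surplus seats go to Delta, Epsilon, Gamma.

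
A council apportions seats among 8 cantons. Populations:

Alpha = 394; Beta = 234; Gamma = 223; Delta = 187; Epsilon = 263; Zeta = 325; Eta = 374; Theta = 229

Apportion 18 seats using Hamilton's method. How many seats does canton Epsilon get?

2

The standard divisor is 2229/18 ≈ 123.833.
Standard quotas: Alpha 3.182, Beta 1.890, Gamma 1.801, Delta 1.510, Epsilon 2.124, Zeta 2.624, Eta 3.020, Theta 1.849.
Lower quotas: Alpha 3, Beta 1, Gamma 1, Delta 1, Epsilon 2, Zeta 2, Eta 3, Theta 1 (sum 14, leaving 4 seats).
Remainders in descending order: Beta 0.890, Theta 0.849, Gamma 0.801, Zeta 0.624, Delta 0.510, Alpha 0.182, Epsilon 0.124, Eta 0.020.
Largest remainders: Beta, Theta, Gamma, Zeta receive the extra seats.
Epsilon receives 2.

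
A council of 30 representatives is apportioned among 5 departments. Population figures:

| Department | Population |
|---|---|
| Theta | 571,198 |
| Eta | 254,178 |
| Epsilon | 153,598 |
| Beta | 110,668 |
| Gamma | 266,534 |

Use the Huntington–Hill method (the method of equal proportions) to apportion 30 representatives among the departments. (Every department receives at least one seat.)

Theta 13, Eta 6, Epsilon 3, Beta 2, Gamma 6

With divisor 45456: modified quotas Theta 12.566, Eta 5.592, Epsilon 3.379, Beta 2.435, Gamma 5.864.
Geometric-mean thresholds: Theta √(12·13)=12.490, Eta √(5·6)=5.477, Epsilon √(3·4)=3.464, Beta √(2·3)=2.449, Gamma √(5·6)=5.477.
Each quota rounded against its threshold gives Theta 13, Eta 6, Epsilon 3, Beta 2, Gamma 6 (total 30).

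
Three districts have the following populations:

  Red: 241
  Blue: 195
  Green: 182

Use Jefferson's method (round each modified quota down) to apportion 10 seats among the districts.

Standard divisor 618/10 ≈ 61.8; standard quotas: Red 3.900, Blue 3.155, Green 2.945.
Rounding down gives 3, 3, 2 = 8 seats, so the divisor must be adjusted.
With modified divisor 50: modified quotas Red 4.820, Blue 3.900, Green 3.640.
Rounding down: Red 4, Blue 3, Green 3 (total 10).

Red 4, Blue 3, Green 3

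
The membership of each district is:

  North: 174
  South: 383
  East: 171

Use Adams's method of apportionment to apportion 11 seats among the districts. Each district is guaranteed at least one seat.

North: 3, South: 5, East: 3

Standard divisor 728/11 ≈ 66.182; standard quotas: North 2.629, South 5.787, East 2.584.
Rounding up gives 3, 6, 3 = 12 seats, so the divisor must be adjusted.
With modified divisor 80: modified quotas North 2.175, South 4.787, East 2.138.
Rounding up: North 3, South 5, East 3 (total 11).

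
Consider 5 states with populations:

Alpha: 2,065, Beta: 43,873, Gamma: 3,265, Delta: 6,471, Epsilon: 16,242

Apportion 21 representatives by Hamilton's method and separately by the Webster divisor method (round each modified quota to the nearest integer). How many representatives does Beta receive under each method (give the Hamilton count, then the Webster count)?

13 and 12

Hamilton: Alpha 0, Beta 13, Gamma 1, Delta 2, Epsilon 5.
Webster: Alpha 1, Beta 12, Gamma 1, Delta 2, Epsilon 5.
Beta gets 13 under Hamilton and 12 under Webster.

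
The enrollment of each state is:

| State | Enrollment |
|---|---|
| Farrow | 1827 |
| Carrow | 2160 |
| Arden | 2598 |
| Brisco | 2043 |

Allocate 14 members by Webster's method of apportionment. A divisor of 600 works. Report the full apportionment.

With modified divisor 600: modified quotas Farrow 3.045, Carrow 3.600, Arden 4.330, Brisco 3.405.
Rounding to the nearest integer: Farrow 3, Carrow 4, Arden 4, Brisco 3 (total 14).

Farrow 3, Carrow 4, Arden 4, Brisco 3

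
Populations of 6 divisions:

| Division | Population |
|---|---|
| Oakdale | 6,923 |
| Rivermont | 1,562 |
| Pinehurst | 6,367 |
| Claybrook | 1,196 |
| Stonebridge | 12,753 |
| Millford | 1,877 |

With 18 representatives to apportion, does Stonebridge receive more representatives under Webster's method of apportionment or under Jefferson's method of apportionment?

Jefferson

Webster: Oakdale 4, Rivermont 1, Pinehurst 4, Claybrook 1, Stonebridge 7, Millford 1.
Jefferson: Oakdale 4, Rivermont 1, Pinehurst 4, Claybrook 0, Stonebridge 8, Millford 1.
Stonebridge gets 7 under Webster and 8 under Jefferson.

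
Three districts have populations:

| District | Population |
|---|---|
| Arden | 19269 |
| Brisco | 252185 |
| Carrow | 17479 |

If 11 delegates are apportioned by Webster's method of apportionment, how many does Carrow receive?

1

Standard divisor 288933/11 ≈ 26266.636; standard quotas: Arden 0.734, Brisco 9.601, Carrow 0.665.
Rounding to the nearest integer gives 1, 10, 1 = 12 seats, so the divisor must be adjusted.
With modified divisor 28100: modified quotas Arden 0.686, Brisco 8.975, Carrow 0.622.
Rounding to the nearest integer: Arden 1, Brisco 9, Carrow 1 (total 11).
Carrow receives 1.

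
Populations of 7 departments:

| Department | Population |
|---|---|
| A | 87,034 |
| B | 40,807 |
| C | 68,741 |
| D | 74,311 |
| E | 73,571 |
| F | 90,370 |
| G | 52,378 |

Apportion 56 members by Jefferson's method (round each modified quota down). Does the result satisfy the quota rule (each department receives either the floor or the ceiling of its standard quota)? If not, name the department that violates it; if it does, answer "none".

Standard quotas: A 10.004, B 4.690, C 7.901, D 8.541, E 8.456, F 10.387, G 6.020.
Jefferson allocation: A 10, B 4, C 8, D 9, E 8, F 11, G 6.
Every allocation lies between the lower and upper quota.

none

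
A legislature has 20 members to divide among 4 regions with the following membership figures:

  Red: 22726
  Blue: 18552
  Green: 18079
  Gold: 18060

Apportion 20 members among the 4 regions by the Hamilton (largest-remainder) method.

The standard divisor is 77417/20 ≈ 3870.85.
Standard quotas: Red 5.8711, Blue 4.7927, Green 4.6706, Gold 4.6656.
Lower quotas: Red 5, Blue 4, Green 4, Gold 4 (sum 17, leaving 3 seats).
Remainders in descending order: Red 0.8711, Blue 0.7927, Green 0.6706, Gold 0.6656.
The surplus seats go to Red, Blue, Green.

Red 6, Blue 5, Green 5, Gold 4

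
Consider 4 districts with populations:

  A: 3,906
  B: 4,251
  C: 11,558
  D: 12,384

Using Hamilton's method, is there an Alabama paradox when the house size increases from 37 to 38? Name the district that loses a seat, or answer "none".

A

At 37 seats: A 5, B 5, C 13, D 14.
At 38 seats: A 4, B 5, C 14, D 15.
A drops from 5 to 4.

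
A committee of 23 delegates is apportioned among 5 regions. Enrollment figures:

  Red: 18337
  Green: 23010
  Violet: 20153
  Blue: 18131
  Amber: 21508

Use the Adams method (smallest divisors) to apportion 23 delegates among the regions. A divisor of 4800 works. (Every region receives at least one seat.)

Red 4, Green 5, Violet 5, Blue 4, Amber 5

With modified divisor 4800: modified quotas Red 3.820, Green 4.794, Violet 4.199, Blue 3.777, Amber 4.481.
Rounding up: Red 4, Green 5, Violet 5, Blue 4, Amber 5 (total 23).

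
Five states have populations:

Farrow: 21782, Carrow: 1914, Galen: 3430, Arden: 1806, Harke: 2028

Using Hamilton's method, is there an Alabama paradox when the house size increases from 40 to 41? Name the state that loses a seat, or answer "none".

Carrow

At 40 seats: Farrow 28, Carrow 3, Galen 4, Arden 2, Harke 3.
At 41 seats: Farrow 29, Carrow 2, Galen 5, Arden 2, Harke 3.
Carrow drops from 3 to 2.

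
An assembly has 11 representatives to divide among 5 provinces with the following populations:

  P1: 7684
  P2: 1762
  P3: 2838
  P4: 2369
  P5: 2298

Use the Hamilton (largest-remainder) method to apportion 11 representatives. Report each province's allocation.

P1=5; P2=1; P3=2; P4=2; P5=1

Total 16951; standard divisor 16951/11 = 1541.
Standard quotas: P1 4.9864, P2 1.1434, P3 1.8417, P4 1.5373, P5 1.4912.
Lower quotas: P1 4, P2 1, P3 1, P4 1, P5 1 (sum 8, leaving 3 seats).
Remainders in descending order: P1 0.9864, P3 0.8417, P4 0.5373, P5 0.4912, P2 0.1434.
Largest remainders: P1, P3, P4 receive the extra seats.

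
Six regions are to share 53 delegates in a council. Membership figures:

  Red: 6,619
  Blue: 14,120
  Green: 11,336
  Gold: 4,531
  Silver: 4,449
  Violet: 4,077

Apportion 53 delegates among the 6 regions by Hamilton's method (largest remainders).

Red: 8, Blue: 17, Green: 13, Gold: 5, Silver: 5, Violet: 5

Total 45132; standard divisor 45132/53 ≈ 851.547.
Standard quotas: Red 7.7729, Blue 16.5816, Green 13.3122, Gold 5.3209, Silver 5.2246, Violet 4.7878.
Lower quotas: Red 7, Blue 16, Green 13, Gold 5, Silver 5, Violet 4 (sum 50, leaving 3 seats).
Remainders in descending order: Violet 0.7878, Red 0.7729, Blue 0.5816, Gold 0.3209, Green 0.3122, Silver 0.2246.
Largest remainders: Violet, Red, Blue receive the extra seats.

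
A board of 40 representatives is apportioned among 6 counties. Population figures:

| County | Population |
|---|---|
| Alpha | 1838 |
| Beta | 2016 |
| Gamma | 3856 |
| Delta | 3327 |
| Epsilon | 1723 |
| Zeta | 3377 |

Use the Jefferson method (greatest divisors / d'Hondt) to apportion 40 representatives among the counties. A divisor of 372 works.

Alpha=4; Beta=5; Gamma=10; Delta=8; Epsilon=4; Zeta=9

With modified divisor 372: modified quotas Alpha 4.941, Beta 5.419, Gamma 10.366, Delta 8.944, Epsilon 4.632, Zeta 9.078.
Rounding down: Alpha 4, Beta 5, Gamma 10, Delta 8, Epsilon 4, Zeta 9 (total 40).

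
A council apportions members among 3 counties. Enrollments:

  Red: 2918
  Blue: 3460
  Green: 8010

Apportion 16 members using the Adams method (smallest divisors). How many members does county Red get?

3

Standard divisor 14388/16 ≈ 899.25; standard quotas: Red 3.245, Blue 3.848, Green 8.907.
Rounding up gives 4, 4, 9 = 17 seats, so the divisor must be adjusted.
With modified divisor 990: modified quotas Red 2.947, Blue 3.495, Green 8.091.
Rounding up: Red 3, Blue 4, Green 9 (total 16).
Red receives 3.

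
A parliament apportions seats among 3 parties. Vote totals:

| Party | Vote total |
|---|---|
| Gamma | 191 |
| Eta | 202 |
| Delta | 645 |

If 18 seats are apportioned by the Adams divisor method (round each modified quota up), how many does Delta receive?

11

Standard divisor 1038/18 ≈ 57.667; standard quotas: Gamma 3.312, Eta 3.503, Delta 11.185.
Rounding up gives 4, 4, 12 = 20 seats, so the divisor must be adjusted.
With modified divisor 64.1: modified quotas Gamma 2.980, Eta 3.151, Delta 10.062.
Rounding up: Gamma 3, Eta 4, Delta 11 (total 18).
Delta receives 11.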